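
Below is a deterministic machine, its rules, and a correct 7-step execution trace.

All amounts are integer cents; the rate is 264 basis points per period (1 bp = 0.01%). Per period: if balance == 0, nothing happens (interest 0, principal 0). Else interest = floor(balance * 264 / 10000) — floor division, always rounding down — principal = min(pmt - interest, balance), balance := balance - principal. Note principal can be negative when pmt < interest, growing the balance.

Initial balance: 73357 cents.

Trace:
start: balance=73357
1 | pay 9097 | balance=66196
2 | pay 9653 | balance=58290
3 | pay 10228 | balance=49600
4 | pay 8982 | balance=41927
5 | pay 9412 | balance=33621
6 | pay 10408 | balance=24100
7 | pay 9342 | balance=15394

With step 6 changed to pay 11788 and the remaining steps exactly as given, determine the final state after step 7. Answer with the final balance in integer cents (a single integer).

(re-executing from step 6 with the substitution; state before step 6: balance=33621)
6 | pay 11788 | balance=22720
7 | pay 9342 | balance=13977

13977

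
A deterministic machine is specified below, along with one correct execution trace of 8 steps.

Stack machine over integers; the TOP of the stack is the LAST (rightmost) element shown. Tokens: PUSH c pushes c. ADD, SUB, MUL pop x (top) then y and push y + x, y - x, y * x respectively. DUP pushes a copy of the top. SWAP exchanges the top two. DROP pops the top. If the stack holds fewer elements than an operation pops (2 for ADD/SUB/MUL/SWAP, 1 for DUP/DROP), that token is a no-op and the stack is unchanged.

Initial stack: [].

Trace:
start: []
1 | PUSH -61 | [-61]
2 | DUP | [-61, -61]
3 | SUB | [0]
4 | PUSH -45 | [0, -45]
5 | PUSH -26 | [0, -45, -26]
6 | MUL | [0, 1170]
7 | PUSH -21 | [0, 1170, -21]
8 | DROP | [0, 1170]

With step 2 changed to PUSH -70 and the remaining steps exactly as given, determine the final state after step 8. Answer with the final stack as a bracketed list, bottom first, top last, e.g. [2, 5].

[9, 1170]

(re-executing from step 2 with the substitution; state before step 2: [-61])
2 | PUSH -70 | [-61, -70]
3 | SUB | [9]
4 | PUSH -45 | [9, -45]
5 | PUSH -26 | [9, -45, -26]
6 | MUL | [9, 1170]
7 | PUSH -21 | [9, 1170, -21]
8 | DROP | [9, 1170]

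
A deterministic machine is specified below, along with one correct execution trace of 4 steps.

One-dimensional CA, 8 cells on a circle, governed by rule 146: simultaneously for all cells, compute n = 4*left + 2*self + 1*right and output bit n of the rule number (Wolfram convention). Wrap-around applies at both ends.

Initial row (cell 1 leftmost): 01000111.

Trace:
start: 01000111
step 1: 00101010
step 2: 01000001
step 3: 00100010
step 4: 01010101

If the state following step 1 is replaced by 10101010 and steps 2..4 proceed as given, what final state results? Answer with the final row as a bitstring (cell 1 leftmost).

00000000

state after step 1 := 10101010
step 2: 00000000
step 3: 00000000
step 4: 00000000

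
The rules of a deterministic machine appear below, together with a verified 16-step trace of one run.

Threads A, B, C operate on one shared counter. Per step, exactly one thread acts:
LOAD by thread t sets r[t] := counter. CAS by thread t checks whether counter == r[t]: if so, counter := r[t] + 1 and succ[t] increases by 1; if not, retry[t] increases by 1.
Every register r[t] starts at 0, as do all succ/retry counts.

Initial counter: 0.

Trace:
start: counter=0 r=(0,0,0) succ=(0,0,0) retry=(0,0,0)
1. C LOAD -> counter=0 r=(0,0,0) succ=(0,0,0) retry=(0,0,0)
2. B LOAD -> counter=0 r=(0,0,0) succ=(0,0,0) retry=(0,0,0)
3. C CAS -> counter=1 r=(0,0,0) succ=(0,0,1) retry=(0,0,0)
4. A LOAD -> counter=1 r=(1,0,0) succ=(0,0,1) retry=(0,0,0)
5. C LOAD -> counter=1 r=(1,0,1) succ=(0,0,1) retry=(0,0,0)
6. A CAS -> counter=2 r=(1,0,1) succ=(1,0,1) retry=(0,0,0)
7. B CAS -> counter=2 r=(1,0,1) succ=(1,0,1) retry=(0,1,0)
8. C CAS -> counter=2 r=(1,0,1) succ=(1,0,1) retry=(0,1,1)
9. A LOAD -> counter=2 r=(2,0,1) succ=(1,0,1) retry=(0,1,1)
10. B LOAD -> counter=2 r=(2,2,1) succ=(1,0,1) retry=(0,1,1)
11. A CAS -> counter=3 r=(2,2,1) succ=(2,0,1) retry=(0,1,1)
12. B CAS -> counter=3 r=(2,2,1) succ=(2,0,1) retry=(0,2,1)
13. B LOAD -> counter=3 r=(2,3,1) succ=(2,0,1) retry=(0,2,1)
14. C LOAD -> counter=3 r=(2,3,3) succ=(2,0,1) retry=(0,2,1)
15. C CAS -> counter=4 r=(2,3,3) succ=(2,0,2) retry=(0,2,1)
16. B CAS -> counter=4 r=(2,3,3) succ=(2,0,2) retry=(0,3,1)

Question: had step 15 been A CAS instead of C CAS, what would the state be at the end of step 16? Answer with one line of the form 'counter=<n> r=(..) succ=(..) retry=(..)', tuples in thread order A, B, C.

(re-executing from step 15 with the substitution; state before step 15: counter=3 r=(2,3,3) succ=(2,0,1) retry=(0,2,1))
15. A CAS -> counter=3 r=(2,3,3) succ=(2,0,1) retry=(1,2,1)
16. B CAS -> counter=4 r=(2,3,3) succ=(2,1,1) retry=(1,2,1)

counter=4 r=(2,3,3) succ=(2,1,1) retry=(1,2,1)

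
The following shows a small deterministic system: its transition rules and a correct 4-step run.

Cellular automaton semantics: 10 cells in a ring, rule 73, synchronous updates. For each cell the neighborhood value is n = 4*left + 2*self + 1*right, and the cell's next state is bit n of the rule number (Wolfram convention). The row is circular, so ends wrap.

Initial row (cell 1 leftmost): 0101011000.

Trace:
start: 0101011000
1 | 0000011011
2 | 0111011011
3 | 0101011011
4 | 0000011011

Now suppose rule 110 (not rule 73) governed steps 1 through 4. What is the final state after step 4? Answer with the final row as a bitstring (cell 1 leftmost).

1000111110

(re-executing steps 1..4 under rule 110; state before step 1: 0101011000)
1 | 1111111000
2 | 1000001001
3 | 1000011011
4 | 1000111110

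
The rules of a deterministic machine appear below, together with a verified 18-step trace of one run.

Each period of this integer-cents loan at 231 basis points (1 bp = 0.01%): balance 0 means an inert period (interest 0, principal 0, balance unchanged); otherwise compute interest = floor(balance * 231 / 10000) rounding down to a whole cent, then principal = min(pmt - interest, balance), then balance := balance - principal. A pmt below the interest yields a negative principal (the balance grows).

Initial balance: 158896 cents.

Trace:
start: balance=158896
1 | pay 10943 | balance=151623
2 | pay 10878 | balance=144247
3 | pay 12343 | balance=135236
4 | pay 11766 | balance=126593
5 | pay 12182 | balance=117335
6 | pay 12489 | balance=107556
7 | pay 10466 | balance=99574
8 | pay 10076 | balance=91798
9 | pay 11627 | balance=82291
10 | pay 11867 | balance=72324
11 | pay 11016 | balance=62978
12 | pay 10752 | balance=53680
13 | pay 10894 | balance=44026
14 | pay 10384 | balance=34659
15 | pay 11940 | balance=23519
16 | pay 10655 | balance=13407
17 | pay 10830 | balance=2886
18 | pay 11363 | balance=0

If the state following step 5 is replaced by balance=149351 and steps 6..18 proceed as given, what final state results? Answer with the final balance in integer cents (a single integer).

34672

state after step 5 := balance=149351
6 | pay 12489 | balance=140312
7 | pay 10466 | balance=133087
8 | pay 10076 | balance=126085
9 | pay 11627 | balance=117370
10 | pay 11867 | balance=108214
11 | pay 11016 | balance=99697
12 | pay 10752 | balance=91248
13 | pay 10894 | balance=82461
14 | pay 10384 | balance=73981
15 | pay 11940 | balance=63749
16 | pay 10655 | balance=54566
17 | pay 10830 | balance=44996
18 | pay 11363 | balance=34672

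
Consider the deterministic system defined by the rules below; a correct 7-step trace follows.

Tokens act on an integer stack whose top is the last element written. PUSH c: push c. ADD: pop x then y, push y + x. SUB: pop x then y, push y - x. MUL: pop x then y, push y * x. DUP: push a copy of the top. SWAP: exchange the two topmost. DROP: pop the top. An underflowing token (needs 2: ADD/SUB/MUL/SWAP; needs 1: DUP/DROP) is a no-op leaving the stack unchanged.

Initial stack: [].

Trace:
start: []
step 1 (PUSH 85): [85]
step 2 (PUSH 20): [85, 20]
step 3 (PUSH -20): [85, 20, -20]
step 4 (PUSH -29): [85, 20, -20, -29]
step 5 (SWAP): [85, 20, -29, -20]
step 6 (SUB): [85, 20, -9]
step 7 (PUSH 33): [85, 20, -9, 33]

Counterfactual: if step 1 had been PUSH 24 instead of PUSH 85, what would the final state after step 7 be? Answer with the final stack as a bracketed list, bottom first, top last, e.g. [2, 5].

(re-executing from step 1 with the substitution; state before step 1: [])
step 1 (PUSH 24): [24]
step 2 (PUSH 20): [24, 20]
step 3 (PUSH -20): [24, 20, -20]
step 4 (PUSH -29): [24, 20, -20, -29]
step 5 (SWAP): [24, 20, -29, -20]
step 6 (SUB): [24, 20, -9]
step 7 (PUSH 33): [24, 20, -9, 33]

[24, 20, -9, 33]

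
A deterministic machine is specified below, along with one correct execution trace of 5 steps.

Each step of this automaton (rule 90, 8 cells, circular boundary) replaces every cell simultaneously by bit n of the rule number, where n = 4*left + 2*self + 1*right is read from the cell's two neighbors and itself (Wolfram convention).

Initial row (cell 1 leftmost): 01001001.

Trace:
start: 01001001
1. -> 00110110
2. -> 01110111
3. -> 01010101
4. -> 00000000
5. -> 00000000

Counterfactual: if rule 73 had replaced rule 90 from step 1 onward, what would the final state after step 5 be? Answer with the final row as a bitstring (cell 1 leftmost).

00000000

(re-executing steps 1..5 under rule 73; state before step 1: 01001001)
1. -> 00000000
2. -> 11111111
3. -> 00000000
4. -> 11111111
5. -> 00000000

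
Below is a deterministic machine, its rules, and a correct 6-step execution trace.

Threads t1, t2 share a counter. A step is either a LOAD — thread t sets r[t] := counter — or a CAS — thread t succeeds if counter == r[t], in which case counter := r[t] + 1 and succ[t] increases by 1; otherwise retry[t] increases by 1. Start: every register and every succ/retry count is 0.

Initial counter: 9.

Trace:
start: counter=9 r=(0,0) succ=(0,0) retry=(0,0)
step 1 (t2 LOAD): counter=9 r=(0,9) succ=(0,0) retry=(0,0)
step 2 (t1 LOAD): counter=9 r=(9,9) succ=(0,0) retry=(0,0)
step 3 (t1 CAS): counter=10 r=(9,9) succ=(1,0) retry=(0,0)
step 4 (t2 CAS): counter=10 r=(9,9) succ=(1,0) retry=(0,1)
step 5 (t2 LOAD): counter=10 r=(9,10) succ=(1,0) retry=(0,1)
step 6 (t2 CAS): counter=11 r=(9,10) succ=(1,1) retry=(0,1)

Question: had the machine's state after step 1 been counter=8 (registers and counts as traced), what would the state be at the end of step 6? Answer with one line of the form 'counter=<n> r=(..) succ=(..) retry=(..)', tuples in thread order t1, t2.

counter=11 r=(8,10) succ=(1,2) retry=(0,0)

state after step 1 := counter=8 r=(0,9) succ=(0,0) retry=(0,0)
step 2 (t1 LOAD): counter=8 r=(8,9) succ=(0,0) retry=(0,0)
step 3 (t1 CAS): counter=9 r=(8,9) succ=(1,0) retry=(0,0)
step 4 (t2 CAS): counter=10 r=(8,9) succ=(1,1) retry=(0,0)
step 5 (t2 LOAD): counter=10 r=(8,10) succ=(1,1) retry=(0,0)
step 6 (t2 CAS): counter=11 r=(8,10) succ=(1,2) retry=(0,0)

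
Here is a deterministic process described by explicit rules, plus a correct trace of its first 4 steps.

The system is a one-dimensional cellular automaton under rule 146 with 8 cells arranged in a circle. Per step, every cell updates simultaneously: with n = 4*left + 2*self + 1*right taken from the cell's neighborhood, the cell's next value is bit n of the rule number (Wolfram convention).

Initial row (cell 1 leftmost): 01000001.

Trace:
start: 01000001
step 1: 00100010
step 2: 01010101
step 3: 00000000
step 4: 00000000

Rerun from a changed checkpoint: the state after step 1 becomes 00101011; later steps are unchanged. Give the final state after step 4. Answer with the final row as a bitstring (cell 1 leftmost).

state after step 1 := 00101011
step 2: 11000000
step 3: 00100001
step 4: 11010010

11010010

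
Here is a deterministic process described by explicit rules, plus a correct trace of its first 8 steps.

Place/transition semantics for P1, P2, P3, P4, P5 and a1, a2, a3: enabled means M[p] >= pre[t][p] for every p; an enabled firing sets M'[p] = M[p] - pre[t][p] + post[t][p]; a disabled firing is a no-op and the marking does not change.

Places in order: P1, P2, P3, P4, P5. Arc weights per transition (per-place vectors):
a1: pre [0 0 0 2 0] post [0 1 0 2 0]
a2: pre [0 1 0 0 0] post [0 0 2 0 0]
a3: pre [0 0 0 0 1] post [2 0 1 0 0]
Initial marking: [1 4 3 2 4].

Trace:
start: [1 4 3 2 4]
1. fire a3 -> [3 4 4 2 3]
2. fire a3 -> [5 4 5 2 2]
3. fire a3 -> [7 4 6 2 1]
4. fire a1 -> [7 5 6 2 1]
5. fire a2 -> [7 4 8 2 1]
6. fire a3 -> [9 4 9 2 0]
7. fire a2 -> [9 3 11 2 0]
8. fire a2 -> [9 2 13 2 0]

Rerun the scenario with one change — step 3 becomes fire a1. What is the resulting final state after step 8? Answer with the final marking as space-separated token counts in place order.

(re-executing from step 3 with the substitution; state before step 3: [5 4 5 2 2])
3. fire a1 -> [5 5 5 2 2]
4. fire a1 -> [5 6 5 2 2]
5. fire a2 -> [5 5 7 2 2]
6. fire a3 -> [7 5 8 2 1]
7. fire a2 -> [7 4 10 2 1]
8. fire a2 -> [7 3 12 2 1]

7 3 12 2 1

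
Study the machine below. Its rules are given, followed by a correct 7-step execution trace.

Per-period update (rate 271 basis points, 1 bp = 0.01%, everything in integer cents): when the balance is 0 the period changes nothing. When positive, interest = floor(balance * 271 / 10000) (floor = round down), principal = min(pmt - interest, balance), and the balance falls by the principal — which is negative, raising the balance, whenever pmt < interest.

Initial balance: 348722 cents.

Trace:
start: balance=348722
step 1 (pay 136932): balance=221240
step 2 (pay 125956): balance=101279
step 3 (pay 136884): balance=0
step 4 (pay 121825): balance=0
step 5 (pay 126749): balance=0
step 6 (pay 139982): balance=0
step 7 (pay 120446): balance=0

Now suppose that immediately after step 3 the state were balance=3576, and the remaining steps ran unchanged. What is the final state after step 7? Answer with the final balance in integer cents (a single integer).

0

state after step 3 := balance=3576
step 4 (pay 121825): balance=0
step 5 (pay 126749): balance=0
step 6 (pay 139982): balance=0
step 7 (pay 120446): balance=0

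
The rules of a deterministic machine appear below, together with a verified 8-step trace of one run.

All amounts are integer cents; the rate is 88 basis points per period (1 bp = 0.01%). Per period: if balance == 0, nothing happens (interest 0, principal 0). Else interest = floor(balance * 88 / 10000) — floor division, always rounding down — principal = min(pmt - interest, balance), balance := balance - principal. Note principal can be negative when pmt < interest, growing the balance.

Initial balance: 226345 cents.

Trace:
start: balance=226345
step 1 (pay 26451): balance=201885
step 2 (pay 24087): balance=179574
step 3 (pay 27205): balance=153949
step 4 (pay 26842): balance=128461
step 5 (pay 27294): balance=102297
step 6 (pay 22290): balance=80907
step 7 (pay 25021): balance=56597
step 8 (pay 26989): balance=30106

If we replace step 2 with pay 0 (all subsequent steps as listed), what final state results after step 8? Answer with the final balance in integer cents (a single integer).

(re-executing from step 2 with the substitution; state before step 2: balance=201885)
step 2 (pay 0): balance=203661
step 3 (pay 27205): balance=178248
step 4 (pay 26842): balance=152974
step 5 (pay 27294): balance=127026
step 6 (pay 22290): balance=105853
step 7 (pay 25021): balance=81763
step 8 (pay 26989): balance=55493

55493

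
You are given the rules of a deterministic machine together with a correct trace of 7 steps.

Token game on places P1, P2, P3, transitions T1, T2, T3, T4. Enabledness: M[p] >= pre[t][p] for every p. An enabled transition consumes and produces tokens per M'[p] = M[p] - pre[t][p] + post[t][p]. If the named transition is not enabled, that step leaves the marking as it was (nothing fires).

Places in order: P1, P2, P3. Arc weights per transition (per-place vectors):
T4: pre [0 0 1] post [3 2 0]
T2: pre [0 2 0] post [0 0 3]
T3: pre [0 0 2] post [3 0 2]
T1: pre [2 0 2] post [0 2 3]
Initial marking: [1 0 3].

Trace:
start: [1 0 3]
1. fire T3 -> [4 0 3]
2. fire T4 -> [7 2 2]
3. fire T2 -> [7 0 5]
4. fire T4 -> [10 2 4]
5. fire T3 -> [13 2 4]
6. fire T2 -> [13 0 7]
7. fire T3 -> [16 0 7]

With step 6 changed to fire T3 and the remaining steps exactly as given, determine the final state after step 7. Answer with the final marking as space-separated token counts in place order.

19 2 4

(re-executing from step 6 with the substitution; state before step 6: [13 2 4])
6. fire T3 -> [16 2 4]
7. fire T3 -> [19 2 4]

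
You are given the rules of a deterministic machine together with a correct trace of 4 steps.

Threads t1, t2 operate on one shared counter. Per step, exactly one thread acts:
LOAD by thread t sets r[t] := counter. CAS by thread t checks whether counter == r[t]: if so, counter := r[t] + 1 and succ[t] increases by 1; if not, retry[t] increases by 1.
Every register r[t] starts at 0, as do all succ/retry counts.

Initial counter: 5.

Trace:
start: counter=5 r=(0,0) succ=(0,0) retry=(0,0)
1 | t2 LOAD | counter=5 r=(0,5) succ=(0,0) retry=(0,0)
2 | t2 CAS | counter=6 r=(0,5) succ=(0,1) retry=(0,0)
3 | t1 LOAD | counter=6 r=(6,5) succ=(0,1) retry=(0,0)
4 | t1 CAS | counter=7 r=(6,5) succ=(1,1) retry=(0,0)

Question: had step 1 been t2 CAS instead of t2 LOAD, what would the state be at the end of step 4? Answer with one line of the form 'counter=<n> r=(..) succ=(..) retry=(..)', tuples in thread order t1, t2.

(re-executing from step 1 with the substitution; state before step 1: counter=5 r=(0,0) succ=(0,0) retry=(0,0))
1 | t2 CAS | counter=5 r=(0,0) succ=(0,0) retry=(0,1)
2 | t2 CAS | counter=5 r=(0,0) succ=(0,0) retry=(0,2)
3 | t1 LOAD | counter=5 r=(5,0) succ=(0,0) retry=(0,2)
4 | t1 CAS | counter=6 r=(5,0) succ=(1,0) retry=(0,2)

counter=6 r=(5,0) succ=(1,0) retry=(0,2)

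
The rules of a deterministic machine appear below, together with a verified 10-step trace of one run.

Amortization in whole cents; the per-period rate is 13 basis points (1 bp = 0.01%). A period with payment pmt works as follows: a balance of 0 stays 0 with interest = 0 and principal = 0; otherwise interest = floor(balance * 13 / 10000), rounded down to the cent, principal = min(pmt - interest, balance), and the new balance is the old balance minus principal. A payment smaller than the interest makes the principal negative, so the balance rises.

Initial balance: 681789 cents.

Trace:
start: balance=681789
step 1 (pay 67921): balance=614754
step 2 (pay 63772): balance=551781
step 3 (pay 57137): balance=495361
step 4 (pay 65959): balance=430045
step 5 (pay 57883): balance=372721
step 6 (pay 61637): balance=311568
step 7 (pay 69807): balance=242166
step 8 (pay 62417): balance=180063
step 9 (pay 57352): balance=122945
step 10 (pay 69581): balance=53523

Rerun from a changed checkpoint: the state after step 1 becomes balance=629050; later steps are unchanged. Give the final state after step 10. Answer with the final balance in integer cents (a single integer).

67985

state after step 1 := balance=629050
step 2 (pay 63772): balance=566095
step 3 (pay 57137): balance=509693
step 4 (pay 65959): balance=444396
step 5 (pay 57883): balance=387090
step 6 (pay 61637): balance=325956
step 7 (pay 69807): balance=256572
step 8 (pay 62417): balance=194488
step 9 (pay 57352): balance=137388
step 10 (pay 69581): balance=67985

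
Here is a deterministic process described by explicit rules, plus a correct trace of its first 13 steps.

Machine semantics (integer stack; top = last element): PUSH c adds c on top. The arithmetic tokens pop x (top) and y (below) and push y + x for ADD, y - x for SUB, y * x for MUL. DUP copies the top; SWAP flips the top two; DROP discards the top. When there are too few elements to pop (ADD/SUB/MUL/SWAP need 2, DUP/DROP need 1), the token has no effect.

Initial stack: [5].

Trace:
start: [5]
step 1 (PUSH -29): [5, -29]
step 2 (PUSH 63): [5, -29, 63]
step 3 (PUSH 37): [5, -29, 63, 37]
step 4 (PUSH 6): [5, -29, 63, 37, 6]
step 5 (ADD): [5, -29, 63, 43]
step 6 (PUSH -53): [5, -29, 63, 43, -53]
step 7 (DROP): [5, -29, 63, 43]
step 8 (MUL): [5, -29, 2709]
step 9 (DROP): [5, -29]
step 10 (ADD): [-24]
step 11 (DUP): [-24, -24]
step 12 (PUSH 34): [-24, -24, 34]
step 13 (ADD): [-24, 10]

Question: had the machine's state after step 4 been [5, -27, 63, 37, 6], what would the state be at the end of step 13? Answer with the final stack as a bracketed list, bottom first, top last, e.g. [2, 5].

[-22, 12]

state after step 4 := [5, -27, 63, 37, 6]
step 5 (ADD): [5, -27, 63, 43]
step 6 (PUSH -53): [5, -27, 63, 43, -53]
step 7 (DROP): [5, -27, 63, 43]
step 8 (MUL): [5, -27, 2709]
step 9 (DROP): [5, -27]
step 10 (ADD): [-22]
step 11 (DUP): [-22, -22]
step 12 (PUSH 34): [-22, -22, 34]
step 13 (ADD): [-22, 12]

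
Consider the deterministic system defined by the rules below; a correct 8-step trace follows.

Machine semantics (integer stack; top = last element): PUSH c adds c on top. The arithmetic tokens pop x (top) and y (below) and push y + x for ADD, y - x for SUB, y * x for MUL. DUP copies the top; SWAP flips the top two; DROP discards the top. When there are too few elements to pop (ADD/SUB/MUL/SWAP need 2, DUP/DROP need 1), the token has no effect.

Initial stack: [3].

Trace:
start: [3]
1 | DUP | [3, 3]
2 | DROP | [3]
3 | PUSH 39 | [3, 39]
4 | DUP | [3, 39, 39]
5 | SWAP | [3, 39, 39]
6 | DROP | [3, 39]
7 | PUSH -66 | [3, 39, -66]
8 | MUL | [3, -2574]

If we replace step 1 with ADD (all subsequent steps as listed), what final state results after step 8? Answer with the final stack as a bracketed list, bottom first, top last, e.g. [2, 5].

(re-executing from step 1 with the substitution; state before step 1: [3])
1 | ADD | [3]
2 | DROP | []
3 | PUSH 39 | [39]
4 | DUP | [39, 39]
5 | SWAP | [39, 39]
6 | DROP | [39]
7 | PUSH -66 | [39, -66]
8 | MUL | [-2574]

[-2574]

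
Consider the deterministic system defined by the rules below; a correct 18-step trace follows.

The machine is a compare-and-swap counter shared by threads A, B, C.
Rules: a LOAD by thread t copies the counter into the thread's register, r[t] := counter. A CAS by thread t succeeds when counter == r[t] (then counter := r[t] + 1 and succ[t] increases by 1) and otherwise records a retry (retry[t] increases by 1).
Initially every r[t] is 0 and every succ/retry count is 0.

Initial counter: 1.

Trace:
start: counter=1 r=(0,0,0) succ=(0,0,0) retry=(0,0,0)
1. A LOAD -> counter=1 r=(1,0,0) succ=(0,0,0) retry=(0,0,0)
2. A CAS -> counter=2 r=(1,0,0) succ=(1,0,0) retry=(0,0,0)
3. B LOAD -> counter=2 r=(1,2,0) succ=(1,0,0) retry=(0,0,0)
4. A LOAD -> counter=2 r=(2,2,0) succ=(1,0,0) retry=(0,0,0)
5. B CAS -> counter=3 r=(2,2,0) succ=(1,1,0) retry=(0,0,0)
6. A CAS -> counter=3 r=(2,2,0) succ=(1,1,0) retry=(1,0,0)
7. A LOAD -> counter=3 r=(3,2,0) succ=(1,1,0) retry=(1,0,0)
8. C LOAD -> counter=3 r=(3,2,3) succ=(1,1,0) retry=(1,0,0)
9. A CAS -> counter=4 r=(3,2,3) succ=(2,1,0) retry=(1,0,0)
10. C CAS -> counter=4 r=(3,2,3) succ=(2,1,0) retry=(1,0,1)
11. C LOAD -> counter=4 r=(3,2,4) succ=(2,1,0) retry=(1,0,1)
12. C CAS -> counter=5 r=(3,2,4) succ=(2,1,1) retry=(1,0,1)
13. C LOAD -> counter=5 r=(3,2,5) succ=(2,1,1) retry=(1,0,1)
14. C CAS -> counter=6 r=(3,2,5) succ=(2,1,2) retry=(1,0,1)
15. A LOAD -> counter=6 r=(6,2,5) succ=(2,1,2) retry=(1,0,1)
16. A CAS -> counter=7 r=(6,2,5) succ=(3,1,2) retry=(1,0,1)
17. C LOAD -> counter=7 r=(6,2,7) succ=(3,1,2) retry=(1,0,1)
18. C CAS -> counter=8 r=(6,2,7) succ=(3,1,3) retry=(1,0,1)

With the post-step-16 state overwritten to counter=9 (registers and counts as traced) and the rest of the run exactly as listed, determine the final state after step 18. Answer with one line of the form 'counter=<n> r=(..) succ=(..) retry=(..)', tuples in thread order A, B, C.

state after step 16 := counter=9 r=(6,2,5) succ=(3,1,2) retry=(1,0,1)
17. C LOAD -> counter=9 r=(6,2,9) succ=(3,1,2) retry=(1,0,1)
18. C CAS -> counter=10 r=(6,2,9) succ=(3,1,3) retry=(1,0,1)

counter=10 r=(6,2,9) succ=(3,1,3) retry=(1,0,1)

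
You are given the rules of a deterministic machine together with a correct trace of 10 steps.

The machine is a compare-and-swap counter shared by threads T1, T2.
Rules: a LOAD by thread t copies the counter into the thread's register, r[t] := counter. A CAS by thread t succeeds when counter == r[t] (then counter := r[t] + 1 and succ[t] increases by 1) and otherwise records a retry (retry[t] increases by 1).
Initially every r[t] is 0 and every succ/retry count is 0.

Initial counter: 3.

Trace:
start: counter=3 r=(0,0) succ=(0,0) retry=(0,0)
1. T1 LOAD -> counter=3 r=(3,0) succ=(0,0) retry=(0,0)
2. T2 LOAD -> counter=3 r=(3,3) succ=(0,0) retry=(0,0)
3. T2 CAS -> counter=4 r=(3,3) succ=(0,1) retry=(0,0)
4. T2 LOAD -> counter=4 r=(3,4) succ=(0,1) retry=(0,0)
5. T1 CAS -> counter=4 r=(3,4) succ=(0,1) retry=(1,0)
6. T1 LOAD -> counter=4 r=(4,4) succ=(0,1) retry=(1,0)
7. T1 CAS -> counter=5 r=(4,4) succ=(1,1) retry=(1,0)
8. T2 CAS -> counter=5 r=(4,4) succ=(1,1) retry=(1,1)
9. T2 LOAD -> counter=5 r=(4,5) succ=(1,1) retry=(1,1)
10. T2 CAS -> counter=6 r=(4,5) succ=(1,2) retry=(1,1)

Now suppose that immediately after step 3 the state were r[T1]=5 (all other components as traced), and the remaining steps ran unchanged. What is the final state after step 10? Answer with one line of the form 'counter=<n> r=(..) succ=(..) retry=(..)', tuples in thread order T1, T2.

counter=6 r=(4,5) succ=(1,2) retry=(1,1)

state after step 3 := counter=4 r=(5,3) succ=(0,1) retry=(0,0)
4. T2 LOAD -> counter=4 r=(5,4) succ=(0,1) retry=(0,0)
5. T1 CAS -> counter=4 r=(5,4) succ=(0,1) retry=(1,0)
6. T1 LOAD -> counter=4 r=(4,4) succ=(0,1) retry=(1,0)
7. T1 CAS -> counter=5 r=(4,4) succ=(1,1) retry=(1,0)
8. T2 CAS -> counter=5 r=(4,4) succ=(1,1) retry=(1,1)
9. T2 LOAD -> counter=5 r=(4,5) succ=(1,1) retry=(1,1)
10. T2 CAS -> counter=6 r=(4,5) succ=(1,2) retry=(1,1)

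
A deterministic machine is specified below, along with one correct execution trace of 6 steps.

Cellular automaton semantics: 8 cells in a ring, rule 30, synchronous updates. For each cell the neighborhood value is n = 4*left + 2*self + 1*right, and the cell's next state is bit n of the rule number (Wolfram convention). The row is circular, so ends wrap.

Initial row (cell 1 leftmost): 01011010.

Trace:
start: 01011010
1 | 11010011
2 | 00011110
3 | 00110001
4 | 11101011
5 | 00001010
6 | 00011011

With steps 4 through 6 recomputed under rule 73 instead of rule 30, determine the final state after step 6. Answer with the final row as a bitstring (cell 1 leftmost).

(re-executing steps 4..6 under rule 73; state before step 4: 00110001)
4 | 00110100
5 | 10110001
6 | 10110101

10110101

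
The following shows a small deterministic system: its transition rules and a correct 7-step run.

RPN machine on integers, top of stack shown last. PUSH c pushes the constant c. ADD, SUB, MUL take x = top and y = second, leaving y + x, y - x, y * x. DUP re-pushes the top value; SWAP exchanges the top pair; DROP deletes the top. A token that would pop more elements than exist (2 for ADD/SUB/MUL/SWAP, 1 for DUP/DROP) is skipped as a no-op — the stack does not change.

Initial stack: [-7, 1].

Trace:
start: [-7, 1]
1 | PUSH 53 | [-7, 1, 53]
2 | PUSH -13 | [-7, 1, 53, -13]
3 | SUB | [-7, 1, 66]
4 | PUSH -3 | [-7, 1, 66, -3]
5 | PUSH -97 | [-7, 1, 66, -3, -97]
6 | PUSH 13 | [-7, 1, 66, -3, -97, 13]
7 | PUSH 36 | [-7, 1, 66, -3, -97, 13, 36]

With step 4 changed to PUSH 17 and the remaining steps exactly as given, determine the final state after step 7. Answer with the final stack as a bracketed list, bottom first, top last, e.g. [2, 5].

[-7, 1, 66, 17, -97, 13, 36]

(re-executing from step 4 with the substitution; state before step 4: [-7, 1, 66])
4 | PUSH 17 | [-7, 1, 66, 17]
5 | PUSH -97 | [-7, 1, 66, 17, -97]
6 | PUSH 13 | [-7, 1, 66, 17, -97, 13]
7 | PUSH 36 | [-7, 1, 66, 17, -97, 13, 36]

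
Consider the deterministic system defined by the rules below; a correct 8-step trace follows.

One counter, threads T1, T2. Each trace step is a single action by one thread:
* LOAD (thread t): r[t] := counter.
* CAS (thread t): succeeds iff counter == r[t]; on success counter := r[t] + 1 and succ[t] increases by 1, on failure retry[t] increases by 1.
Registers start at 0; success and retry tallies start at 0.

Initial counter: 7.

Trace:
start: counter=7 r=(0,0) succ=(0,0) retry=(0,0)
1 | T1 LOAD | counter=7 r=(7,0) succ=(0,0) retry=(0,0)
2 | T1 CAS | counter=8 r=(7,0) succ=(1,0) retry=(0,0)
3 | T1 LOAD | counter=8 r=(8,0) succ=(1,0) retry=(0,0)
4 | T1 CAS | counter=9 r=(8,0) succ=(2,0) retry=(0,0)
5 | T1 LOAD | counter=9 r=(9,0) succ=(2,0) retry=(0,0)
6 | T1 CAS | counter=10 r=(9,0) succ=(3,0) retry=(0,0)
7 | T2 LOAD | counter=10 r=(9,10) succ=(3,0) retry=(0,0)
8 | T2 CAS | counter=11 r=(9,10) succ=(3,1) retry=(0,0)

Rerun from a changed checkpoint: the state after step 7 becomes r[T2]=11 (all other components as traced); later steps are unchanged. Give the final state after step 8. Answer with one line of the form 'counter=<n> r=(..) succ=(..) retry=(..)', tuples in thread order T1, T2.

state after step 7 := counter=10 r=(9,11) succ=(3,0) retry=(0,0)
8 | T2 CAS | counter=10 r=(9,11) succ=(3,0) retry=(0,1)

counter=10 r=(9,11) succ=(3,0) retry=(0,1)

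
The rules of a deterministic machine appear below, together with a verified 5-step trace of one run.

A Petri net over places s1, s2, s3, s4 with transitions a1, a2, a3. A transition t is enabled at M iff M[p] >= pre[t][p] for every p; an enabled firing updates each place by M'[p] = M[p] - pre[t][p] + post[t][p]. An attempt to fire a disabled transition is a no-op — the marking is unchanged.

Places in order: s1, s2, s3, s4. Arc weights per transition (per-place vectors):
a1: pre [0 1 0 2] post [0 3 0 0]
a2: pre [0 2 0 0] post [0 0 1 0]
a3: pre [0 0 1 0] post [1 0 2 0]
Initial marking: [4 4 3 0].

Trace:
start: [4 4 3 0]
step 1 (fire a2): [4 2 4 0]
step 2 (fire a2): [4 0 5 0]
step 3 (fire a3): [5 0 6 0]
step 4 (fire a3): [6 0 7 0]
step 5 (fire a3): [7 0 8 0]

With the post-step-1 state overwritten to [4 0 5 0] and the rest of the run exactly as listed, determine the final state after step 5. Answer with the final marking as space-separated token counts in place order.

state after step 1 := [4 0 5 0]
step 2 (fire a2): [4 0 5 0]
step 3 (fire a3): [5 0 6 0]
step 4 (fire a3): [6 0 7 0]
step 5 (fire a3): [7 0 8 0]

7 0 8 0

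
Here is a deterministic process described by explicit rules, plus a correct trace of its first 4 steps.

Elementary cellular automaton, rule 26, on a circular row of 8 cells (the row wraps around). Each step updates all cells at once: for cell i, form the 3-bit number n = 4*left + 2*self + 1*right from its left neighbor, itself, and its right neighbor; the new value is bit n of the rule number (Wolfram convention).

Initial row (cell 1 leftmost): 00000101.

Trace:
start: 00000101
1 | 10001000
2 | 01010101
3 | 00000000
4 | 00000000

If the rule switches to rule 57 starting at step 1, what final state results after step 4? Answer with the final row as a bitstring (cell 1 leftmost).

(re-executing steps 1..4 under rule 57; state before step 1: 00000101)
1 | 11110010
2 | 10001001
3 | 01100101
4 | 11010010

11010010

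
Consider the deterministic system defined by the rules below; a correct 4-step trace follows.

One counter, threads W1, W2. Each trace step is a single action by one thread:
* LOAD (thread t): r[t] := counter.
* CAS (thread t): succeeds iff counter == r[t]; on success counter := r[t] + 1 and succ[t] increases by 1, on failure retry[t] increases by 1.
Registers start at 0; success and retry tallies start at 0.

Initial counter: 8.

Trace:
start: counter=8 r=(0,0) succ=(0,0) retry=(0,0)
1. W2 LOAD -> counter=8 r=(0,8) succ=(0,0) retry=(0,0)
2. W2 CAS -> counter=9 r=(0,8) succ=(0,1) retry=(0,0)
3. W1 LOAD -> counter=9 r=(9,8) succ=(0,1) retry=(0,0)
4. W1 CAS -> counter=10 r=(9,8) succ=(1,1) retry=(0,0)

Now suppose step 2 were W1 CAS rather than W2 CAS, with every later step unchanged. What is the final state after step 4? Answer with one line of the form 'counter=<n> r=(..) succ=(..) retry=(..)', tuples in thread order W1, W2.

(re-executing from step 2 with the substitution; state before step 2: counter=8 r=(0,8) succ=(0,0) retry=(0,0))
2. W1 CAS -> counter=8 r=(0,8) succ=(0,0) retry=(1,0)
3. W1 LOAD -> counter=8 r=(8,8) succ=(0,0) retry=(1,0)
4. W1 CAS -> counter=9 r=(8,8) succ=(1,0) retry=(1,0)

counter=9 r=(8,8) succ=(1,0) retry=(1,0)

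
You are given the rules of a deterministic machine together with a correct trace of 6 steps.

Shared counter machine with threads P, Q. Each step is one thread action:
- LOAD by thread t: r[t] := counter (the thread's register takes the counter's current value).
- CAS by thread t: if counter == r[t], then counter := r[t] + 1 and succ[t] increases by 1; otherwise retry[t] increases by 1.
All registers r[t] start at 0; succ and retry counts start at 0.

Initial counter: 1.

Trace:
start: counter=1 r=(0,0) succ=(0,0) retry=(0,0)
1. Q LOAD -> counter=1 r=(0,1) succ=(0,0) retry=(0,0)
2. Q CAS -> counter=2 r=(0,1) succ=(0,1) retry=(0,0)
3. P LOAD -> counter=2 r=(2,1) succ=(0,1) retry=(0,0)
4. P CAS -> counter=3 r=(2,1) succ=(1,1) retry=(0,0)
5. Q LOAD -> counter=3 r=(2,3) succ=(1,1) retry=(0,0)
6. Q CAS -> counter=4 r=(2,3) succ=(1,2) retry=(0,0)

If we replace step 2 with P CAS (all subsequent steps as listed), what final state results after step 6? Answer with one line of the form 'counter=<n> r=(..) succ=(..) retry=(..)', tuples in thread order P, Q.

(re-executing from step 2 with the substitution; state before step 2: counter=1 r=(0,1) succ=(0,0) retry=(0,0))
2. P CAS -> counter=1 r=(0,1) succ=(0,0) retry=(1,0)
3. P LOAD -> counter=1 r=(1,1) succ=(0,0) retry=(1,0)
4. P CAS -> counter=2 r=(1,1) succ=(1,0) retry=(1,0)
5. Q LOAD -> counter=2 r=(1,2) succ=(1,0) retry=(1,0)
6. Q CAS -> counter=3 r=(1,2) succ=(1,1) retry=(1,0)

counter=3 r=(1,2) succ=(1,1) retry=(1,0)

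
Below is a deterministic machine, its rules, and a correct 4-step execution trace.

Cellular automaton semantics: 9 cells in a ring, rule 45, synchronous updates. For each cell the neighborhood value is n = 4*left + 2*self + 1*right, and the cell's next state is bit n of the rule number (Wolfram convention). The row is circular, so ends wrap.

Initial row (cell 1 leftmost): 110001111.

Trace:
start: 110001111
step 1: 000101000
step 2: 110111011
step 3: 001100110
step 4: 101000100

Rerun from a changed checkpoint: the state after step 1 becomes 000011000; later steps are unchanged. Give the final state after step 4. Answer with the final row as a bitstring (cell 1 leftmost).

110100010

state after step 1 := 000011000
step 2: 111010011
step 3: 000110010
step 4: 110100010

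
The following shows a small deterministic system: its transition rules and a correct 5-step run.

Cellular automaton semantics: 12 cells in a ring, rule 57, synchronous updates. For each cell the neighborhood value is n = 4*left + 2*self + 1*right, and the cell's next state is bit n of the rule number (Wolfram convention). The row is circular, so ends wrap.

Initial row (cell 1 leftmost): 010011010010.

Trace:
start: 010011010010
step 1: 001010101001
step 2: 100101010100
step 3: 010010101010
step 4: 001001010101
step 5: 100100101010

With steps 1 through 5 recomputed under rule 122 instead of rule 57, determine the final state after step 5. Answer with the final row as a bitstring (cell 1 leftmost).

110000011000

(re-executing steps 1..5 under rule 122; state before step 1: 010011010010)
step 1: 101111101101
step 2: 111000111111
step 3: 001101100000
step 4: 011111110000
step 5: 110000011000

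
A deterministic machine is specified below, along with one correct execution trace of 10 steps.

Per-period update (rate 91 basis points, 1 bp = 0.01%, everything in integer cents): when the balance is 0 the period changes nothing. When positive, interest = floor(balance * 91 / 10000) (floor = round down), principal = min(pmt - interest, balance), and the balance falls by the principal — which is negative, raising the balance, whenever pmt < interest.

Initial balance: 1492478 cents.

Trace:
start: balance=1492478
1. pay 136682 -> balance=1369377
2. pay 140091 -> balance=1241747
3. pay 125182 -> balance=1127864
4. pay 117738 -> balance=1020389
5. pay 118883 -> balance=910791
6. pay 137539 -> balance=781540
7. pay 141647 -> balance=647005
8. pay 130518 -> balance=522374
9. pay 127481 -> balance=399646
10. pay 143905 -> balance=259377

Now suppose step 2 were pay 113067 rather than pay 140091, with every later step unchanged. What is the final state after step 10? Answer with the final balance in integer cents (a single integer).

(re-executing from step 2 with the substitution; state before step 2: balance=1369377)
2. pay 113067 -> balance=1268771
3. pay 125182 -> balance=1155134
4. pay 117738 -> balance=1047907
5. pay 118883 -> balance=938559
6. pay 137539 -> balance=809560
7. pay 141647 -> balance=675279
8. pay 130518 -> balance=550906
9. pay 127481 -> balance=428438
10. pay 143905 -> balance=288431

288431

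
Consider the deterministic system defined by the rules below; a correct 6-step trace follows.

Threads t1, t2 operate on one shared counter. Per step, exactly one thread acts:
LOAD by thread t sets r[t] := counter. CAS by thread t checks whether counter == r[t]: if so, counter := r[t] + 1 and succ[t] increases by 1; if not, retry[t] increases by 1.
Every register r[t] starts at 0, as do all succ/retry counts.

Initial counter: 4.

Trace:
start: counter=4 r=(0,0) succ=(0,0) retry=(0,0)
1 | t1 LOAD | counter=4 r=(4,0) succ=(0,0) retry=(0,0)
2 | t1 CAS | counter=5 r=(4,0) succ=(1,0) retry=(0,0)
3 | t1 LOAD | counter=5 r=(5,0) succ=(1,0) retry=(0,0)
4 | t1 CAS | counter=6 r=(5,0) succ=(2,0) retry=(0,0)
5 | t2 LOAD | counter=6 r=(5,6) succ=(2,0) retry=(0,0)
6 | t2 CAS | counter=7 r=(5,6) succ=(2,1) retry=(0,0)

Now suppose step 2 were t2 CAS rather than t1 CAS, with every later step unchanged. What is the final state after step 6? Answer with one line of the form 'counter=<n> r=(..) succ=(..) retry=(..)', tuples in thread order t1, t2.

counter=6 r=(4,5) succ=(1,1) retry=(0,1)

(re-executing from step 2 with the substitution; state before step 2: counter=4 r=(4,0) succ=(0,0) retry=(0,0))
2 | t2 CAS | counter=4 r=(4,0) succ=(0,0) retry=(0,1)
3 | t1 LOAD | counter=4 r=(4,0) succ=(0,0) retry=(0,1)
4 | t1 CAS | counter=5 r=(4,0) succ=(1,0) retry=(0,1)
5 | t2 LOAD | counter=5 r=(4,5) succ=(1,0) retry=(0,1)
6 | t2 CAS | counter=6 r=(4,5) succ=(1,1) retry=(0,1)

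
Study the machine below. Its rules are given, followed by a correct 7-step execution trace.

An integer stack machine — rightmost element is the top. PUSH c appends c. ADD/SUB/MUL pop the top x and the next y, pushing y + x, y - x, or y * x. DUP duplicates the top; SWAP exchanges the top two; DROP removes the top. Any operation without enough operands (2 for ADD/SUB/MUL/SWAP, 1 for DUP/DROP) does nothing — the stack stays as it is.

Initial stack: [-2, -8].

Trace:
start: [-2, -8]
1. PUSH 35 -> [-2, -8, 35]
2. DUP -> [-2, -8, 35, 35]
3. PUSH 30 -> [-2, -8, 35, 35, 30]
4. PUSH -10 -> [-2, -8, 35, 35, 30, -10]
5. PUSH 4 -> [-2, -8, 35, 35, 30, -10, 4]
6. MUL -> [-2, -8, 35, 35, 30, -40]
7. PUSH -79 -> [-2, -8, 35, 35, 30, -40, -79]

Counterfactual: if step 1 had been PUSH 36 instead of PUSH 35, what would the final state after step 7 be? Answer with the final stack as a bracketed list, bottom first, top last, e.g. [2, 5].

[-2, -8, 36, 36, 30, -40, -79]

(re-executing from step 1 with the substitution; state before step 1: [-2, -8])
1. PUSH 36 -> [-2, -8, 36]
2. DUP -> [-2, -8, 36, 36]
3. PUSH 30 -> [-2, -8, 36, 36, 30]
4. PUSH -10 -> [-2, -8, 36, 36, 30, -10]
5. PUSH 4 -> [-2, -8, 36, 36, 30, -10, 4]
6. MUL -> [-2, -8, 36, 36, 30, -40]
7. PUSH -79 -> [-2, -8, 36, 36, 30, -40, -79]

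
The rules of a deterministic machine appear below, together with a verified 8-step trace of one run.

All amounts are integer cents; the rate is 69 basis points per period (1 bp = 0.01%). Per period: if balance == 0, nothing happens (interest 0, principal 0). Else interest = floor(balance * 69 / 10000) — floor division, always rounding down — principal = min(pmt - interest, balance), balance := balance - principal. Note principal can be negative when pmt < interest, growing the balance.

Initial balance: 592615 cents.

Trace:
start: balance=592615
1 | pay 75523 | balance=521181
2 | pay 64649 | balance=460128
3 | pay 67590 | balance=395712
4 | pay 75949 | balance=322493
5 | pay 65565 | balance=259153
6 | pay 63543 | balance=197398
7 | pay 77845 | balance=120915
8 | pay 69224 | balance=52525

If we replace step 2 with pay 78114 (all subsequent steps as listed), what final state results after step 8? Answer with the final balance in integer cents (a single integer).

38492

(re-executing from step 2 with the substitution; state before step 2: balance=521181)
2 | pay 78114 | balance=446663
3 | pay 67590 | balance=382154
4 | pay 75949 | balance=308841
5 | pay 65565 | balance=245407
6 | pay 63543 | balance=183557
7 | pay 77845 | balance=106978
8 | pay 69224 | balance=38492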